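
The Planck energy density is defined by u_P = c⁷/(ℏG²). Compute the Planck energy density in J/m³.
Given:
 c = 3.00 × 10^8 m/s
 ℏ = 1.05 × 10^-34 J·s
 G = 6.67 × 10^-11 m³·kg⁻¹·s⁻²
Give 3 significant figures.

u_P = c⁷/(ℏG²)
  = 2.19 × 10^59 / 4.67 × 10^-55
  = 4.68 × 10^113 J/m³

4.68 × 10^113 J/m³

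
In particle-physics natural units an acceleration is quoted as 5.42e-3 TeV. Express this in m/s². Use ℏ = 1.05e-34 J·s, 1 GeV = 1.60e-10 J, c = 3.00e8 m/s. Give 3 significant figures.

Acceleration is [L]/[T]² = c·[E]/ℏ.
1 GeV → c/ℏ × (1 GeV in J) = 4.57e32 m/s².
Convert the energy scale: 5.42e-3 TeV = 5.42 GeV.
Result: 5.42 × 4.57e32 = 2.48e33 m/s².

2.48e33 m/s²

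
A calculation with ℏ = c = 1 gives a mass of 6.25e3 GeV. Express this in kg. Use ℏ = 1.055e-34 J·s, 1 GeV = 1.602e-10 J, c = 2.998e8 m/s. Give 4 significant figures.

1.114e-23 kg

Mass is [E]/c²; divide by c².
1 GeV → 1/c² × (1 GeV in J) = 1.782e-27 kg.
Result: 6.25e3 × 1.782e-27 = 1.114e-23 kg.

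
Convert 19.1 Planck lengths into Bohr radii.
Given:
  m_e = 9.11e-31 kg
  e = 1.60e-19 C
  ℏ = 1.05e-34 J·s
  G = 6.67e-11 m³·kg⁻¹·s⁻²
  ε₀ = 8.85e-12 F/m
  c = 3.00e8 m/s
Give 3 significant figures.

Planck length: ℓ_P = √(ℏG/c³) = 1.61e-35 m
Bohr radius: a₀ = 4πε₀ℏ²/(m_e e²) = 5.26e-11 m
19.1 × 1.61e-35 / 5.26e-11 = 5.85e-24

5.85e-24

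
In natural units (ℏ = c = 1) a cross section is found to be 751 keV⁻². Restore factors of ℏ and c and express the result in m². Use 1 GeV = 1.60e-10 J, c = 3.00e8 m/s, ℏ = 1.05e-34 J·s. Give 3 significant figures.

2.91e-17 m²

Area is [L]² = [E]⁻²·(ℏc)²; restore (ℏc)².
1 GeV⁻² → (ℏc)² × (1 GeV in J)⁻² = 3.88e-32 m².
Convert the energy scale: 751 keV⁻² = 7.51e14 GeV⁻².
Result: 7.51e14 × 3.88e-32 = 2.91e-17 m².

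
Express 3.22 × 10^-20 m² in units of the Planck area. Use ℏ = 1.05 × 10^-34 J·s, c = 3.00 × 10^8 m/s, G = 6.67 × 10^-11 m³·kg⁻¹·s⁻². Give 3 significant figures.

Planck area: A_P = ℏG/c³ = 2.59 × 10^-70 m².
3.22 × 10^-20 / 2.59 × 10^-70 = 1.24 × 10^50

1.24 × 10^50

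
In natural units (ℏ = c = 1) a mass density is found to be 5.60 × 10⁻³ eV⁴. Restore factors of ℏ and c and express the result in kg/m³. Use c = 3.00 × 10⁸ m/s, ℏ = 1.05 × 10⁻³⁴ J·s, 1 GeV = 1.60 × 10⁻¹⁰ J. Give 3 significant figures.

Mass density is [E]/(c²[L]³) = [E]⁴/(ℏ³c⁵).
1 GeV⁴ → 1/(ℏ³c⁵) × (1 GeV in J)⁴ = 2.33 × 10²⁰ kg/m³.
Convert the energy scale: 5.60 × 10⁻³ eV⁴ = 5.60 × 10⁻³⁹ GeV⁴.
Result: 5.60 × 10⁻³⁹ × 2.33 × 10²⁰ = 1.30 × 10⁻¹⁸ kg/m³.

1.30 × 10⁻¹⁸ kg/m³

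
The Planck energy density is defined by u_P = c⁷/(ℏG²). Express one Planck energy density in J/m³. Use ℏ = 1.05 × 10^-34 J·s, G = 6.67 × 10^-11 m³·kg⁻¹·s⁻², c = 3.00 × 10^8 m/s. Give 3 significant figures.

4.68 × 10^113 J/m³

u_P = c⁷/(ℏG²)
  = 2.19 × 10^59 / 4.67 × 10^-55
  = 4.68 × 10^113 J/m³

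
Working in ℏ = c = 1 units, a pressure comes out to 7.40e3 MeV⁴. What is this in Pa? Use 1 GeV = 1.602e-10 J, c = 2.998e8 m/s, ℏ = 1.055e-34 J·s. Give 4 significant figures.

1.540e29 Pa

Pressure is [E]/[L]³ = [E]⁴/(ℏc)³.
1 GeV⁴ → 1/(ℏc)³ × (1 GeV in J)⁴ = 2.082e37 Pa.
Convert the energy scale: 7.40e3 MeV⁴ = 7.40e-9 GeV⁴.
Result: 7.40e-9 × 2.082e37 = 1.540e29 Pa.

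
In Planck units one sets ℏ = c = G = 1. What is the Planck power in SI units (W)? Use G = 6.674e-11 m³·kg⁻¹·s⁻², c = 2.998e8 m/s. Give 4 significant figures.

P_P = c⁵/G
  = 2.422e42 / 6.674e-11
  = 3.629e52 W

3.629e52 W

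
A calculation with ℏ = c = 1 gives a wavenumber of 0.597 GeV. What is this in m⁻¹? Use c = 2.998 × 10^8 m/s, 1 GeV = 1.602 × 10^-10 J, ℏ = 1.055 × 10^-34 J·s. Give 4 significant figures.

Inverse length is [E]/(ℏc).
1 GeV → 1/(ℏc) × (1 GeV in J) = 5.065 × 10^15 m⁻¹.
Result: 0.597 × 5.065 × 10^15 = 3.024 × 10^15 m⁻¹.

3.024 × 10^15 m⁻¹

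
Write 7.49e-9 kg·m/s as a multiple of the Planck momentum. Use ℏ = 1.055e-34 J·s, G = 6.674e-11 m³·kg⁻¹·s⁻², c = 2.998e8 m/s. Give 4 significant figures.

Planck momentum: p_P = √(ℏc³/G) = 6.527 kg·m/s.
7.49e-9 / 6.527 = 1.148e-9

1.148e-9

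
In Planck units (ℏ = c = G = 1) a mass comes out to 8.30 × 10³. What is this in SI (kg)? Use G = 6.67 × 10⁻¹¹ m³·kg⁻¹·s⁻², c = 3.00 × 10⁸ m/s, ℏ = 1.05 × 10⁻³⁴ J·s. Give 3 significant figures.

1.80 × 10⁻⁴ kg

One Planck mass: m_P = √(ℏc/G) = 2.17 × 10⁻⁸ kg.
8.30 × 10³ × 2.17 × 10⁻⁸ kg = 1.80 × 10⁻⁴ kg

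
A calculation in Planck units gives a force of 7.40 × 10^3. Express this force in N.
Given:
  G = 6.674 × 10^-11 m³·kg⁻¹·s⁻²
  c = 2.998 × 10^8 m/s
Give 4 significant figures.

8.957 × 10^47 N

One Planck force: F_P = c⁴/G = 1.210 × 10^44 N.
7.40 × 10^3 × 1.210 × 10^44 N = 8.957 × 10^47 N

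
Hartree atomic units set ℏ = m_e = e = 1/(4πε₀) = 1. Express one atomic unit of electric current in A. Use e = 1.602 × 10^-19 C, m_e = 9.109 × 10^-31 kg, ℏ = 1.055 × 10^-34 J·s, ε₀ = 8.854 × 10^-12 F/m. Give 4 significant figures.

From ℏ = m_e = e = 1/(4πε₀) = 1 the current scale is I_au = e E_h/ℏ = m_e e⁵/((4πε₀)²ℏ³).
E_h = 4.354 × 10^-18 J
e·E_h/ℏ = 6.612 × 10^-3 A

6.612 × 10^-3 A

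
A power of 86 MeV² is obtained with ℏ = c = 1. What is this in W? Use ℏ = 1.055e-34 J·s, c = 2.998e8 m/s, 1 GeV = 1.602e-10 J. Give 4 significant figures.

2.092e10 W

Power is [E]/[T] = [E]²/ℏ.
1 GeV² → 1/ℏ × (1 GeV in J)² = 2.433e14 W.
Convert the energy scale: 86 MeV² = 8.60e-5 GeV².
Result: 8.60e-5 × 2.433e14 = 2.092e10 W.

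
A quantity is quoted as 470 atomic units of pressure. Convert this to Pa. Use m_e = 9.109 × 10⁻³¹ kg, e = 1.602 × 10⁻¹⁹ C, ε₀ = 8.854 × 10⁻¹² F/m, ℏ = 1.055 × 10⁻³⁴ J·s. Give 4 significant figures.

1.377 × 10¹⁶ Pa

One atomic unit of pressure: P_au = E_h/a₀³ = m_e⁴e¹⁰/((4πε₀)⁵ℏ⁸) = 2.929 × 10¹³ Pa.
470 × 2.929 × 10¹³ Pa = 1.377 × 10¹⁶ Pa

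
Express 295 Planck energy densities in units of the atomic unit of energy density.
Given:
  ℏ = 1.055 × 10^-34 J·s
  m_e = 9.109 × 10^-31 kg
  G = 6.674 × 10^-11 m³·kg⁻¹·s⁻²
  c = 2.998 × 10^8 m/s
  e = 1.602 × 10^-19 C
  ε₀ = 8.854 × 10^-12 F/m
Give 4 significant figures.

Planck energy density: u_P = c⁷/(ℏG²) = 4.632 × 10^113 J/m³
atomic unit of energy density: u_au = E_h/a₀³ = m_e⁴e¹⁰/((4πε₀)⁵ℏ⁸) = 2.929 × 10^13 J/m³
295 × 4.632 × 10^113 / 2.929 × 10^13 = 4.665 × 10^102

4.665 × 10^102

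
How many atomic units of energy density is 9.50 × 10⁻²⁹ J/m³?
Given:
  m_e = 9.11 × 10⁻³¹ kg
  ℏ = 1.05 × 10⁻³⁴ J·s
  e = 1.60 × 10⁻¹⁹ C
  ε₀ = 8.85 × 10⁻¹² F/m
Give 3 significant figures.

atomic unit of energy density: u_au = E_h/a₀³ = m_e⁴e¹⁰/((4πε₀)⁵ℏ⁸) = 3.01 × 10¹³ J/m³.
9.50 × 10⁻²⁹ / 3.01 × 10¹³ = 3.15 × 10⁻⁴²

3.15 × 10⁻⁴²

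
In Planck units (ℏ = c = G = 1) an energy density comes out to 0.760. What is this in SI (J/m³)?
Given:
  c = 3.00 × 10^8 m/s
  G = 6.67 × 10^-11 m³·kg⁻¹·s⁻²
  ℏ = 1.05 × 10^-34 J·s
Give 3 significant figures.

3.56 × 10^113 J/m³

One Planck energy density: u_P = c⁷/(ℏG²) = 4.68 × 10^113 J/m³.
0.760 × 4.68 × 10^113 J/m³ = 3.56 × 10^113 J/m³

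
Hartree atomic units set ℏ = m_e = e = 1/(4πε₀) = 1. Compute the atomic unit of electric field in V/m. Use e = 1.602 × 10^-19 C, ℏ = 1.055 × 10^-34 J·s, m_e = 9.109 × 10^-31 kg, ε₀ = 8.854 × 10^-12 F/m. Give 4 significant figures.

5.131 × 10^11 V/m

From ℏ = m_e = e = 1/(4πε₀) = 1 the electric field scale is E_au = E_h/(e a₀) = m_e²e⁵/((4πε₀)³ℏ⁴).
E_h = 4.354 × 10^-18 J
a₀ = 5.297 × 10^-11 m
E_h/(e·a₀) = 5.131 × 10^11 V/m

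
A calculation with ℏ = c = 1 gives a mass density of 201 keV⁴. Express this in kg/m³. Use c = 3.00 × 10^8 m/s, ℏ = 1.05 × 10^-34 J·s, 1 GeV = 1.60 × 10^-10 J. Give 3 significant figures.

Mass density is [E]/(c²[L]³) = [E]⁴/(ℏ³c⁵).
1 GeV⁴ → 1/(ℏ³c⁵) × (1 GeV in J)⁴ = 2.33 × 10^20 kg/m³.
Convert the energy scale: 201 keV⁴ = 2.01 × 10^-22 GeV⁴.
Result: 2.01 × 10^-22 × 2.33 × 10^20 = 0.0468 kg/m³.

0.0468 kg/m³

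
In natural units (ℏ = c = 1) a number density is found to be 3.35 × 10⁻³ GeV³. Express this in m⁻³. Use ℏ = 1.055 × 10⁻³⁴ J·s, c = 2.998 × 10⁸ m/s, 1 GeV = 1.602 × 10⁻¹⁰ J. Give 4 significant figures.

4.353 × 10⁴⁴ m⁻³

Number density is [L]⁻³ = [E]³/(ℏc)³.
1 GeV³ → 1/(ℏc)³ × (1 GeV in J)³ = 1.299 × 10⁴⁷ m⁻³.
Result: 3.35 × 10⁻³ × 1.299 × 10⁴⁷ = 4.353 × 10⁴⁴ m⁻³.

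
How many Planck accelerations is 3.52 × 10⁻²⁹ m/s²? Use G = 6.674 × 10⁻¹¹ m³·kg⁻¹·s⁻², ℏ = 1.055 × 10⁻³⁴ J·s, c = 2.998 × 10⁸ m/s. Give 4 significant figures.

6.331 × 10⁻⁸¹

Planck acceleration: a_P = √(c⁷/(ℏG)) = 5.560 × 10⁵¹ m/s².
3.52 × 10⁻²⁹ / 5.560 × 10⁵¹ = 6.331 × 10⁻⁸¹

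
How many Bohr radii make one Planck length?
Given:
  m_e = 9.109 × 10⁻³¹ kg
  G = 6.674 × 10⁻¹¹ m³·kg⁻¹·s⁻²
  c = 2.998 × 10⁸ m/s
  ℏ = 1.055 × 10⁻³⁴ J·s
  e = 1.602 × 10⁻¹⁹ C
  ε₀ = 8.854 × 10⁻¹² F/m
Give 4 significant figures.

3.051 × 10⁻²⁵

Planck length: ℓ_P = √(ℏG/c³) = 1.616 × 10⁻³⁵ m
Bohr radius: a₀ = 4πε₀ℏ²/(m_e e²) = 5.297 × 10⁻¹¹ m
ratio = 1.616 × 10⁻³⁵ / 5.297 × 10⁻¹¹ = 3.051 × 10⁻²⁵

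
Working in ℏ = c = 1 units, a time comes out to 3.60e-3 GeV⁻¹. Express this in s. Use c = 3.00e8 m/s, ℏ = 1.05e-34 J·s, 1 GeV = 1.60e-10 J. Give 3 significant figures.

2.36e-27 s

A time is [E]⁻¹ in ℏ=c=1; restore one factor of ℏ.
1 GeV⁻¹ → ℏ × (1 GeV in J)⁻¹ = 6.56e-25 s.
Result: 3.60e-3 × 6.56e-25 = 2.36e-27 s.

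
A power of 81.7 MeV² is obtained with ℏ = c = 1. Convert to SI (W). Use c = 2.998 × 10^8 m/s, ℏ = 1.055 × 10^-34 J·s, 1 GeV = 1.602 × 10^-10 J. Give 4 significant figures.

1.987 × 10^10 W

Power is [E]/[T] = [E]²/ℏ.
1 GeV² → 1/ℏ × (1 GeV in J)² = 2.433 × 10^14 W.
Convert the energy scale: 81.7 MeV² = 8.17 × 10^-5 GeV².
Result: 8.17 × 10^-5 × 2.433 × 10^14 = 1.987 × 10^10 W.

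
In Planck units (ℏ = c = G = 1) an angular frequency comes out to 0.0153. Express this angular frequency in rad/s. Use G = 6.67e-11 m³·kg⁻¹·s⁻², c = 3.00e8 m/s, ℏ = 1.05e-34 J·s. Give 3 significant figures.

2.85e41 rad/s

One Planck angular frequency: ω_P = √(c⁵/(ℏG)) = 1.86e43 rad/s.
0.0153 × 1.86e43 rad/s = 2.85e41 rad/s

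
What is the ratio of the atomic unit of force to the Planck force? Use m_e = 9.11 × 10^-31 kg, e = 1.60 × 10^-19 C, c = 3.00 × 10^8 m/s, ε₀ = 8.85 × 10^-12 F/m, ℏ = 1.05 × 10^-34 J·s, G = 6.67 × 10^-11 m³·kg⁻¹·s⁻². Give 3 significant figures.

6.86 × 10^-52

atomic unit of force: F_au = E_h/a₀ = m_e²e⁶/((4πε₀)³ℏ⁴) = 8.33 × 10^-8 N
Planck force: F_P = c⁴/G = 1.21 × 10^44 N
ratio = 8.33 × 10^-8 / 1.21 × 10^44 = 6.86 × 10^-52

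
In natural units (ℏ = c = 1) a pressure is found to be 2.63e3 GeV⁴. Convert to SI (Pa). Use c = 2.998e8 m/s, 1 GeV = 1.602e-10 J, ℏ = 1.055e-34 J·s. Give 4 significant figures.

Pressure is [E]/[L]³ = [E]⁴/(ℏc)³.
1 GeV⁴ → 1/(ℏc)³ × (1 GeV in J)⁴ = 2.082e37 Pa.
Result: 2.63e3 × 2.082e37 = 5.475e40 Pa.

5.475e40 Pa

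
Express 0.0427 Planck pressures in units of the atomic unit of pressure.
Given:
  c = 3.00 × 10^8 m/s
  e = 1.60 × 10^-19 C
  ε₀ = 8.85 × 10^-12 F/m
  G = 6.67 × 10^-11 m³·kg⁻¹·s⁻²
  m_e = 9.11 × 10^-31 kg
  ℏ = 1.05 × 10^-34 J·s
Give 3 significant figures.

6.64 × 10^98

Planck pressure: p_P = c⁷/(ℏG²) = 4.68 × 10^113 Pa
atomic unit of pressure: P_au = E_h/a₀³ = m_e⁴e¹⁰/((4πε₀)⁵ℏ⁸) = 3.01 × 10^13 Pa
0.0427 × 4.68 × 10^113 / 3.01 × 10^13 = 6.64 × 10^98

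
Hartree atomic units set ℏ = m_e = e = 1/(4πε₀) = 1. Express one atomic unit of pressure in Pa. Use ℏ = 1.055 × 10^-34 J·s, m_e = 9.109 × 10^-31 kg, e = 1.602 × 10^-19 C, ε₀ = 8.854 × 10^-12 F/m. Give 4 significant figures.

2.929 × 10^13 Pa

From ℏ = m_e = e = 1/(4πε₀) = 1 the pressure scale is P_au = E_h/a₀³ = m_e⁴e¹⁰/((4πε₀)⁵ℏ⁸).
E_h = 4.354 × 10^-18 J
a₀ = 5.297 × 10^-11 m
E_h/a₀³ = 2.929 × 10^13 Pa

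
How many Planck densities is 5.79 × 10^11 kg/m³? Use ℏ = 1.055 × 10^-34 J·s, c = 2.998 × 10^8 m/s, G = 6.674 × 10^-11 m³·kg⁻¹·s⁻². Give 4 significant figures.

Planck density: ρ_P = c⁵/(ℏG²) = 5.154 × 10^96 kg/m³.
5.79 × 10^11 / 5.154 × 10^96 = 1.123 × 10^-85

1.123 × 10^-85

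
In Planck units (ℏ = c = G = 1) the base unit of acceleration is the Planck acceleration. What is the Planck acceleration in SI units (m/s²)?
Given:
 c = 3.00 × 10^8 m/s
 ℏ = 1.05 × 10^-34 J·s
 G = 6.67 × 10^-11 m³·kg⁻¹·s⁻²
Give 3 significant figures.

5.59 × 10^51 m/s²

a_P = √(c⁷/(ℏG))
  = √(3.12 × 10^103)
  = 5.59 × 10^51 m/s²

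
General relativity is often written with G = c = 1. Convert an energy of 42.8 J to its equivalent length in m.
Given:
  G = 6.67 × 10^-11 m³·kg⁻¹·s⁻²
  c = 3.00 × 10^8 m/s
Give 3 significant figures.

3.52 × 10^-43 m

Energy → length via G/c⁴.
42.8 J × (G/c⁴) = 3.52 × 10^-43 m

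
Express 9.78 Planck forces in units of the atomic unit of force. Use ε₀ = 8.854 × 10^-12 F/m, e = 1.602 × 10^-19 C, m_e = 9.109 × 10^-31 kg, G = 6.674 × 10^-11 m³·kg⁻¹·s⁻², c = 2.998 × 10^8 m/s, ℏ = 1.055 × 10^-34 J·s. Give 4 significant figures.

Planck force: F_P = c⁴/G = 1.210 × 10^44 N
atomic unit of force: F_au = E_h/a₀ = m_e²e⁶/((4πε₀)³ℏ⁴) = 8.220 × 10^-8 N
9.78 × 1.210 × 10^44 / 8.220 × 10^-8 = 1.440 × 10^52

1.440 × 10^52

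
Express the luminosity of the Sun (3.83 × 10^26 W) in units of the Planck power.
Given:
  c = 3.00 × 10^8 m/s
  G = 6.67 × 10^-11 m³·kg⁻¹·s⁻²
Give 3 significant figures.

1.05 × 10^-26

Planck power: P_P = c⁵/G = 3.64 × 10^52 W.
3.83 × 10^26 / 3.64 × 10^52 = 1.05 × 10^-26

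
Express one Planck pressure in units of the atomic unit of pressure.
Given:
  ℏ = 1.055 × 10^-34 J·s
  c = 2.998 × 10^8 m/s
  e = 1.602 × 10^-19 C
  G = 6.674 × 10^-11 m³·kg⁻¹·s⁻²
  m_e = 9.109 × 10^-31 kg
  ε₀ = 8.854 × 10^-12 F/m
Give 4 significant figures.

Planck pressure: p_P = c⁷/(ℏG²) = 4.632 × 10^113 Pa
atomic unit of pressure: P_au = E_h/a₀³ = m_e⁴e¹⁰/((4πε₀)⁵ℏ⁸) = 2.929 × 10^13 Pa
ratio = 4.632 × 10^113 / 2.929 × 10^13 = 1.581 × 10^100

1.581 × 10^100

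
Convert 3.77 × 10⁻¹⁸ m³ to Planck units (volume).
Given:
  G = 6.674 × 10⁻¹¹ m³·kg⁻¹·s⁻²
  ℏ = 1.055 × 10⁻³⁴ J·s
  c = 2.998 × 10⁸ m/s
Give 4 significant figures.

8.925 × 10⁸⁶

Planck volume: V_P = (ℏG/c³)^(3/2) = 4.224 × 10⁻¹⁰⁵ m³.
3.77 × 10⁻¹⁸ / 4.224 × 10⁻¹⁰⁵ = 8.925 × 10⁸⁶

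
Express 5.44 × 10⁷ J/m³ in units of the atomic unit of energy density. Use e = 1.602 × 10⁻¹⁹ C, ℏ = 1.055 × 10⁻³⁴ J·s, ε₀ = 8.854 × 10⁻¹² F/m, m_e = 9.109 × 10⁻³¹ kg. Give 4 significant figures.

atomic unit of energy density: u_au = E_h/a₀³ = m_e⁴e¹⁰/((4πε₀)⁵ℏ⁸) = 2.929 × 10¹³ J/m³.
5.44 × 10⁷ / 2.929 × 10¹³ = 1.857 × 10⁻⁶

1.857 × 10⁻⁶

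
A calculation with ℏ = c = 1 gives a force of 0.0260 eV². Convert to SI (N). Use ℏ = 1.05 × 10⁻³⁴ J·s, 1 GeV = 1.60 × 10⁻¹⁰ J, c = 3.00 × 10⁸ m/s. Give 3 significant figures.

Force is [E]/[L] = [E]²/(ℏc); restore (ℏc)⁻¹.
1 GeV² → 1/(ℏc) × (1 GeV in J)² = 8.13 × 10⁵ N.
Convert the energy scale: 0.0260 eV² = 2.60 × 10⁻²⁰ GeV².
Result: 2.60 × 10⁻²⁰ × 8.13 × 10⁵ = 2.11 × 10⁻¹⁴ N.

2.11 × 10⁻¹⁴ N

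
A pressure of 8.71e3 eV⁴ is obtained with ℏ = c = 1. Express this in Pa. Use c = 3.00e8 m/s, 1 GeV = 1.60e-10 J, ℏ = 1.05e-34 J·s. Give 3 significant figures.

Pressure is [E]/[L]³ = [E]⁴/(ℏc)³.
1 GeV⁴ → 1/(ℏc)³ × (1 GeV in J)⁴ = 2.10e37 Pa.
Convert the energy scale: 8.71e3 eV⁴ = 8.71e-33 GeV⁴.
Result: 8.71e-33 × 2.10e37 = 1.83e5 Pa.

1.83e5 Pa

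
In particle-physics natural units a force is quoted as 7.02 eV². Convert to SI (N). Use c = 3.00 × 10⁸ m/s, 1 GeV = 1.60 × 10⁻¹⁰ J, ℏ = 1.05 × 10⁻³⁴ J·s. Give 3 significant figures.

5.71 × 10⁻¹² N

Force is [E]/[L] = [E]²/(ℏc); restore (ℏc)⁻¹.
1 GeV² → 1/(ℏc) × (1 GeV in J)² = 8.13 × 10⁵ N.
Convert the energy scale: 7.02 eV² = 7.02 × 10⁻¹⁸ GeV².
Result: 7.02 × 10⁻¹⁸ × 8.13 × 10⁵ = 5.71 × 10⁻¹² N.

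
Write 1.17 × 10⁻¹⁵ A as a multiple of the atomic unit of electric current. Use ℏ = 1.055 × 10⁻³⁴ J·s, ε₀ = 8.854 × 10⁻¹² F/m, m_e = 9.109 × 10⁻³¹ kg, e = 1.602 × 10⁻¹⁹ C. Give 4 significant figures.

atomic unit of electric current: I_au = e E_h/ℏ = m_e e⁵/((4πε₀)²ℏ³) = 6.612 × 10⁻³ A.
1.17 × 10⁻¹⁵ / 6.612 × 10⁻³ = 1.770 × 10⁻¹³

1.770 × 10⁻¹³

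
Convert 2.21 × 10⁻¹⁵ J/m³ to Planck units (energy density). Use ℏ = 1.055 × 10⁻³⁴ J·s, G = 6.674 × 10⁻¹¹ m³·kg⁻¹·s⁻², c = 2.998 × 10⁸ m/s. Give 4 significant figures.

4.771 × 10⁻¹²⁹

Planck energy density: u_P = c⁷/(ℏG²) = 4.632 × 10¹¹³ J/m³.
2.21 × 10⁻¹⁵ / 4.632 × 10¹¹³ = 4.771 × 10⁻¹²⁹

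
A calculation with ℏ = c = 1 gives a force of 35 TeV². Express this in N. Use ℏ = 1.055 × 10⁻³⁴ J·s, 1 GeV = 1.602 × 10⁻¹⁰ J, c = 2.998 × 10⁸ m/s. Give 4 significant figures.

Force is [E]/[L] = [E]²/(ℏc); restore (ℏc)⁻¹.
1 GeV² → 1/(ℏc) × (1 GeV in J)² = 8.114 × 10⁵ N.
Convert the energy scale: 35 TeV² = 3.50 × 10⁷ GeV².
Result: 3.50 × 10⁷ × 8.114 × 10⁵ = 2.840 × 10¹³ N.

2.840 × 10¹³ N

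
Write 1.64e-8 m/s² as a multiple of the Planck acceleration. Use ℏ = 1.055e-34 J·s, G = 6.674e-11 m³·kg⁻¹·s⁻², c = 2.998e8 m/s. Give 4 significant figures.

Planck acceleration: a_P = √(c⁷/(ℏG)) = 5.560e51 m/s².
1.64e-8 / 5.560e51 = 2.950e-60

2.950e-60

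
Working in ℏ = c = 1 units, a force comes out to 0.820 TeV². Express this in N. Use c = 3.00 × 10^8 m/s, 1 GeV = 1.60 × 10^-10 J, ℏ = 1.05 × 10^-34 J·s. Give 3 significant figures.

6.66 × 10^11 N

Force is [E]/[L] = [E]²/(ℏc); restore (ℏc)⁻¹.
1 GeV² → 1/(ℏc) × (1 GeV in J)² = 8.13 × 10^5 N.
Convert the energy scale: 0.820 TeV² = 8.20 × 10^5 GeV².
Result: 8.20 × 10^5 × 8.13 × 10^5 = 6.66 × 10^11 N.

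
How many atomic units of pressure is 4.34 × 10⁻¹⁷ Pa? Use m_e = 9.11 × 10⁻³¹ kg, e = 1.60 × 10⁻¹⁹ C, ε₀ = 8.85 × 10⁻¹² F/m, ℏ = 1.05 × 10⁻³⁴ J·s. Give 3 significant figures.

1.44 × 10⁻³⁰

atomic unit of pressure: P_au = E_h/a₀³ = m_e⁴e¹⁰/((4πε₀)⁵ℏ⁸) = 3.01 × 10¹³ Pa.
4.34 × 10⁻¹⁷ / 3.01 × 10¹³ = 1.44 × 10⁻³⁰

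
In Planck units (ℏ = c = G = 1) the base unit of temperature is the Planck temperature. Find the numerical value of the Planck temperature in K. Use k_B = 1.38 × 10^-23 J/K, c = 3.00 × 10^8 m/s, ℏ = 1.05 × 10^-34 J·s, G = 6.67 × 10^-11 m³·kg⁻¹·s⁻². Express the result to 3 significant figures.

1.42 × 10^32 K

T_P = √(ℏc⁵/G) / k_B
  = √(3.83 × 10^18) × 7.25 × 10^22
  = 1.42 × 10^32 K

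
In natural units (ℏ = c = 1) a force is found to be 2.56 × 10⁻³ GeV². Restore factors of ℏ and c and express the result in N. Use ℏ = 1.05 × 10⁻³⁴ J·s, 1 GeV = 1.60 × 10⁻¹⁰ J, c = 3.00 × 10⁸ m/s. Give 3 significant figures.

Force is [E]/[L] = [E]²/(ℏc); restore (ℏc)⁻¹.
1 GeV² → 1/(ℏc) × (1 GeV in J)² = 8.13 × 10⁵ N.
Result: 2.56 × 10⁻³ × 8.13 × 10⁵ = 2.08 × 10³ N.

2.08 × 10³ N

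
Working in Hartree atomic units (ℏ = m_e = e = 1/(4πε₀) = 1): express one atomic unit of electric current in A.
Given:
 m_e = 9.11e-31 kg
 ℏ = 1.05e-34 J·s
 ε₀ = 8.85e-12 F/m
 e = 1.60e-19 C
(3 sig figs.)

The unique combination of the constants set to 1 with dimensions of current is I_au = e E_h/ℏ = m_e e⁵/((4πε₀)²ℏ³).
E_h = 4.38e-18 J
e·E_h/ℏ = 6.67e-3 A

6.67e-3 A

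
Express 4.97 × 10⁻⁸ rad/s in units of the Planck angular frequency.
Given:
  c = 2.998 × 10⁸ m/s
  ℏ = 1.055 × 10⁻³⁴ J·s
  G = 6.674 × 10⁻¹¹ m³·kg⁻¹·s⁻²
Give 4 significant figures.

2.680 × 10⁻⁵¹

Planck angular frequency: ω_P = √(c⁵/(ℏG)) = 1.855 × 10⁴³ rad/s.
4.97 × 10⁻⁸ / 1.855 × 10⁴³ = 2.680 × 10⁻⁵¹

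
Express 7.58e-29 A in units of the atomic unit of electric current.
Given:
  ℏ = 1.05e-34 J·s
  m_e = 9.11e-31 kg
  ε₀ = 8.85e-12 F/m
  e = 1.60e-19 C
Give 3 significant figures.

1.14e-26

atomic unit of electric current: I_au = e E_h/ℏ = m_e e⁵/((4πε₀)²ℏ³) = 6.67e-3 A.
7.58e-29 / 6.67e-3 = 1.14e-26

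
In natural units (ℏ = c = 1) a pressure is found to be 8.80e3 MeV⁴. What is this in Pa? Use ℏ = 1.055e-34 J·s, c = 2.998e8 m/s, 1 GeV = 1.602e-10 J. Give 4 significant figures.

Pressure is [E]/[L]³ = [E]⁴/(ℏc)³.
1 GeV⁴ → 1/(ℏc)³ × (1 GeV in J)⁴ = 2.082e37 Pa.
Convert the energy scale: 8.80e3 MeV⁴ = 8.80e-9 GeV⁴.
Result: 8.80e-9 × 2.082e37 = 1.832e29 Pa.

1.832e29 Pa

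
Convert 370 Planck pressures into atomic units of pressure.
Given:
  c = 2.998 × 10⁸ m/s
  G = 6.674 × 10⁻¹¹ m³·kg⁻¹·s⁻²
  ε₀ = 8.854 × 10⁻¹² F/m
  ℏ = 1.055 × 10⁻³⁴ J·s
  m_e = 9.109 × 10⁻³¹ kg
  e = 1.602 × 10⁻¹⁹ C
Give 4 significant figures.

5.851 × 10¹⁰²

Planck pressure: p_P = c⁷/(ℏG²) = 4.632 × 10¹¹³ Pa
atomic unit of pressure: P_au = E_h/a₀³ = m_e⁴e¹⁰/((4πε₀)⁵ℏ⁸) = 2.929 × 10¹³ Pa
370 × 4.632 × 10¹¹³ / 2.929 × 10¹³ = 5.851 × 10¹⁰²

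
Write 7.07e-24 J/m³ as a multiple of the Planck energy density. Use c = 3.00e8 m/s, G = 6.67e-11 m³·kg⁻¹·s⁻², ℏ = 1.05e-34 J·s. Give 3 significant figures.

1.51e-137

Planck energy density: u_P = c⁷/(ℏG²) = 4.68e113 J/m³.
7.07e-24 / 4.68e113 = 1.51e-137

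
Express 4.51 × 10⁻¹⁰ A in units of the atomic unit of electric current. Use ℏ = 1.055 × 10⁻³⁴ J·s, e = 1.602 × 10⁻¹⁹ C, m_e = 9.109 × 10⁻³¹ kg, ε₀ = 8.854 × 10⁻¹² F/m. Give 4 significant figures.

atomic unit of electric current: I_au = e E_h/ℏ = m_e e⁵/((4πε₀)²ℏ³) = 6.612 × 10⁻³ A.
4.51 × 10⁻¹⁰ / 6.612 × 10⁻³ = 6.821 × 10⁻⁸

6.821 × 10⁻⁸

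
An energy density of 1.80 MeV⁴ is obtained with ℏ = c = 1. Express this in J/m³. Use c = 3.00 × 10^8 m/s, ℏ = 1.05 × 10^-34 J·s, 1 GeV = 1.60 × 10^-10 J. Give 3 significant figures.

3.77 × 10^25 J/m³

[E]/[L]³ = [E]⁴/(ℏc)³; restore (ℏc)⁻³.
1 GeV⁴ → 1/(ℏc)³ × (1 GeV in J)⁴ = 2.10 × 10^37 J/m³.
Convert the energy scale: 1.80 MeV⁴ = 1.80 × 10^-12 GeV⁴.
Result: 1.80 × 10^-12 × 2.10 × 10^37 = 3.77 × 10^25 J/m³.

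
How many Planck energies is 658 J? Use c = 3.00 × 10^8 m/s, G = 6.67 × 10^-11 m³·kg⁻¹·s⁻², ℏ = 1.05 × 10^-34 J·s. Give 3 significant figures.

3.36 × 10^-7

Planck energy: E_P = √(ℏc⁵/G) = 1.96 × 10^9 J.
658 / 1.96 × 10^9 = 3.36 × 10^-7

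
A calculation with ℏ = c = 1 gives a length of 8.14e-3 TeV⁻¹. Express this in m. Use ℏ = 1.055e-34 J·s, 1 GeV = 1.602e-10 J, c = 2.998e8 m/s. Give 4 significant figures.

1.607e-21 m

A length is [E]⁻¹ in ℏ=c=1; restore one factor of ℏc.
1 GeV⁻¹ → ℏc × (1 GeV in J)⁻¹ = 1.974e-16 m.
Convert the energy scale: 8.14e-3 TeV⁻¹ = 8.14e-6 GeV⁻¹.
Result: 8.14e-6 × 1.974e-16 = 1.607e-21 m.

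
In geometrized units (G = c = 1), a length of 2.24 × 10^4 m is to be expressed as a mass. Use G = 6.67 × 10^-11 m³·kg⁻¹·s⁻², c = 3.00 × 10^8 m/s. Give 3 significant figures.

3.02 × 10^31 kg

Length → mass via c²/G.
2.24 × 10^4 m × (c²/G) = 3.02 × 10^31 kg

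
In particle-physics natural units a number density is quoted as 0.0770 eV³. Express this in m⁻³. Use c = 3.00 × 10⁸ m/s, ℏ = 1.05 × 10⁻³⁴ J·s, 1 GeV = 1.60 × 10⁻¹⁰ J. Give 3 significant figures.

Number density is [L]⁻³ = [E]³/(ℏc)³.
1 GeV³ → 1/(ℏc)³ × (1 GeV in J)³ = 1.31 × 10⁴⁷ m⁻³.
Convert the energy scale: 0.0770 eV³ = 7.70 × 10⁻²⁹ GeV³.
Result: 7.70 × 10⁻²⁹ × 1.31 × 10⁴⁷ = 1.01 × 10¹⁹ m⁻³.

1.01 × 10¹⁹ m⁻³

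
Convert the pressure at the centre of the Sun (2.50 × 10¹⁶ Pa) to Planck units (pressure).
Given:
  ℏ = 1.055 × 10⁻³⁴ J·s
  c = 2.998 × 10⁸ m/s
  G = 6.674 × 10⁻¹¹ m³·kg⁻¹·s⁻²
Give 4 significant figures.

5.397 × 10⁻⁹⁸

Planck pressure: p_P = c⁷/(ℏG²) = 4.632 × 10¹¹³ Pa.
2.50 × 10¹⁶ / 4.632 × 10¹¹³ = 5.397 × 10⁻⁹⁸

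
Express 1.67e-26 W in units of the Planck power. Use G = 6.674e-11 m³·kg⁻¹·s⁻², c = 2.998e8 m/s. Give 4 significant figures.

Planck power: P_P = c⁵/G = 3.629e52 W.
1.67e-26 / 3.629e52 = 4.602e-79

4.602e-79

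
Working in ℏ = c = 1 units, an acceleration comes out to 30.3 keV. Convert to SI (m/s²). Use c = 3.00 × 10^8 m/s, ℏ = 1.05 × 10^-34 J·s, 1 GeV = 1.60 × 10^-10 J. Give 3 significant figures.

1.39 × 10^28 m/s²

Acceleration is [L]/[T]² = c·[E]/ℏ.
1 GeV → c/ℏ × (1 GeV in J) = 4.57 × 10^32 m/s².
Convert the energy scale: 30.3 keV = 3.03 × 10^-5 GeV.
Result: 3.03 × 10^-5 × 4.57 × 10^32 = 1.39 × 10^28 m/s².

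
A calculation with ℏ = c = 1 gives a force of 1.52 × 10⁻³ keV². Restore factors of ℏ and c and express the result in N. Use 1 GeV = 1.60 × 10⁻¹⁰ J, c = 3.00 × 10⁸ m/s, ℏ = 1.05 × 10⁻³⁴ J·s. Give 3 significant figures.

1.24 × 10⁻⁹ N

Force is [E]/[L] = [E]²/(ℏc); restore (ℏc)⁻¹.
1 GeV² → 1/(ℏc) × (1 GeV in J)² = 8.13 × 10⁵ N.
Convert the energy scale: 1.52 × 10⁻³ keV² = 1.52 × 10⁻¹⁵ GeV².
Result: 1.52 × 10⁻¹⁵ × 8.13 × 10⁵ = 1.24 × 10⁻⁹ N.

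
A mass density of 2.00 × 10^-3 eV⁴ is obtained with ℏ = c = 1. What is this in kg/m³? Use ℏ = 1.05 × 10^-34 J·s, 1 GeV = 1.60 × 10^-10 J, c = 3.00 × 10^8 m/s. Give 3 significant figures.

Mass density is [E]/(c²[L]³) = [E]⁴/(ℏ³c⁵).
1 GeV⁴ → 1/(ℏ³c⁵) × (1 GeV in J)⁴ = 2.33 × 10^20 kg/m³.
Convert the energy scale: 2.00 × 10^-3 eV⁴ = 2.00 × 10^-39 GeV⁴.
Result: 2.00 × 10^-39 × 2.33 × 10^20 = 4.66 × 10^-19 kg/m³.

4.66 × 10^-19 kg/m³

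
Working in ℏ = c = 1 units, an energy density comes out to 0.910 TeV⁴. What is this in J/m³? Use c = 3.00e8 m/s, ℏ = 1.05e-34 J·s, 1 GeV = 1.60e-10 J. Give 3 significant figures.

[E]/[L]³ = [E]⁴/(ℏc)³; restore (ℏc)⁻³.
1 GeV⁴ → 1/(ℏc)³ × (1 GeV in J)⁴ = 2.10e37 J/m³.
Convert the energy scale: 0.910 TeV⁴ = 9.10e11 GeV⁴.
Result: 9.10e11 × 2.10e37 = 1.91e49 J/m³.

1.91e49 J/m³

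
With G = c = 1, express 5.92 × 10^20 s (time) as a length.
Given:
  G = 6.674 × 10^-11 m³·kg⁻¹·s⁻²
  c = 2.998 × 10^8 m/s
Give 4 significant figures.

Time → length via c.
5.92 × 10^20 s × (c) = 1.775 × 10^29 m

1.775 × 10^29 m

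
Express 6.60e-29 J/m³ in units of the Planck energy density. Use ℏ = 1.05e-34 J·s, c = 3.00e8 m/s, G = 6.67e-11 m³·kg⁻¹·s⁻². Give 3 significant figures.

Planck energy density: u_P = c⁷/(ℏG²) = 4.68e113 J/m³.
6.60e-29 / 4.68e113 = 1.41e-142

1.41e-142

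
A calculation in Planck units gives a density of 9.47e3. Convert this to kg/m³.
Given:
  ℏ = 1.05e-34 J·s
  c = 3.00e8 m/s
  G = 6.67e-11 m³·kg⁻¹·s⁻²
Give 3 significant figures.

4.93e100 kg/m³

One Planck density: ρ_P = c⁵/(ℏG²) = 5.20e96 kg/m³.
9.47e3 × 5.20e96 kg/m³ = 4.93e100 kg/m³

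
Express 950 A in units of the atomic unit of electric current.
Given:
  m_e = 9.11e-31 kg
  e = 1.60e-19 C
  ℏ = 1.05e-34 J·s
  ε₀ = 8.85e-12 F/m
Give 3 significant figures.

atomic unit of electric current: I_au = e E_h/ℏ = m_e e⁵/((4πε₀)²ℏ³) = 6.67e-3 A.
950 / 6.67e-3 = 1.42e5

1.42e5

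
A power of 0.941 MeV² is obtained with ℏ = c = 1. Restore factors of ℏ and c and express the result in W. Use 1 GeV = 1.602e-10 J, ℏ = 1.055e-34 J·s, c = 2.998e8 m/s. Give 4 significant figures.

Power is [E]/[T] = [E]²/ℏ.
1 GeV² → 1/ℏ × (1 GeV in J)² = 2.433e14 W.
Convert the energy scale: 0.941 MeV² = 9.41e-7 GeV².
Result: 9.41e-7 × 2.433e14 = 2.289e8 W.

2.289e8 W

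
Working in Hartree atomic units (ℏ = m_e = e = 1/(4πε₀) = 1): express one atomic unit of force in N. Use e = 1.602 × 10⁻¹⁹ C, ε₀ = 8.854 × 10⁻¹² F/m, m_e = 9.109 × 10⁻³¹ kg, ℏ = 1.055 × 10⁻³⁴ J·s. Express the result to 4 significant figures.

Dimensional analysis gives F_au = E_h/a₀ = m_e²e⁶/((4πε₀)³ℏ⁴).
E_h = 4.354 × 10⁻¹⁸ J
a₀ = 5.297 × 10⁻¹¹ m
E_h/a₀ = 8.220 × 10⁻⁸ N

8.220 × 10⁻⁸ N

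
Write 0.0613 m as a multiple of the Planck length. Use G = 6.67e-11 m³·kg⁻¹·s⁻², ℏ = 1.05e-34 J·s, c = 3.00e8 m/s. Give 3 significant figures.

Planck length: ℓ_P = √(ℏG/c³) = 1.61e-35 m.
0.0613 / 1.61e-35 = 3.81e33

3.81e33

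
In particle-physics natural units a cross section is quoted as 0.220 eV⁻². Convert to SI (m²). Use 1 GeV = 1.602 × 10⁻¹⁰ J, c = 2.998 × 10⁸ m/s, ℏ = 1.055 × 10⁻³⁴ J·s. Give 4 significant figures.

Area is [L]² = [E]⁻²·(ℏc)²; restore (ℏc)².
1 GeV⁻² → (ℏc)² × (1 GeV in J)⁻² = 3.898 × 10⁻³² m².
Convert the energy scale: 0.220 eV⁻² = 2.20 × 10¹⁷ GeV⁻².
Result: 2.20 × 10¹⁷ × 3.898 × 10⁻³² = 8.576 × 10⁻¹⁵ m².

8.576 × 10⁻¹⁵ m²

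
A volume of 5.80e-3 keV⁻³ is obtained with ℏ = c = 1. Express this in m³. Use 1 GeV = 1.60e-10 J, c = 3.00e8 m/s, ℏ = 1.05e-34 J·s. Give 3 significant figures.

4.43e-32 m³

Volume is [L]³ = [E]⁻³·(ℏc)³.
1 GeV⁻³ → (ℏc)³ × (1 GeV in J)⁻³ = 7.63e-48 m³.
Convert the energy scale: 5.80e-3 keV⁻³ = 5.80e15 GeV⁻³.
Result: 5.80e15 × 7.63e-48 = 4.43e-32 m³.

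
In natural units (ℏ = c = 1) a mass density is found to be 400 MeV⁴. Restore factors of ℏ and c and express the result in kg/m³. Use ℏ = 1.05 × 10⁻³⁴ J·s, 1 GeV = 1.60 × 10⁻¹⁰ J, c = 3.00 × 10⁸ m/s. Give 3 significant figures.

9.32 × 10¹⁰ kg/m³

Mass density is [E]/(c²[L]³) = [E]⁴/(ℏ³c⁵).
1 GeV⁴ → 1/(ℏ³c⁵) × (1 GeV in J)⁴ = 2.33 × 10²⁰ kg/m³.
Convert the energy scale: 400 MeV⁴ = 4.00 × 10⁻¹⁰ GeV⁴.
Result: 4.00 × 10⁻¹⁰ × 2.33 × 10²⁰ = 9.32 × 10¹⁰ kg/m³.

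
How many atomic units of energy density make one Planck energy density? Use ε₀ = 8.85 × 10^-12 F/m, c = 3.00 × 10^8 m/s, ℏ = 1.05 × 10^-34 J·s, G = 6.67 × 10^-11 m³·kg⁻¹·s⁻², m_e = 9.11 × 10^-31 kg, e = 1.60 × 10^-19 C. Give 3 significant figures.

Planck energy density: u_P = c⁷/(ℏG²) = 4.68 × 10^113 J/m³
atomic unit of energy density: u_au = E_h/a₀³ = m_e⁴e¹⁰/((4πε₀)⁵ℏ⁸) = 3.01 × 10^13 J/m³
ratio = 4.68 × 10^113 / 3.01 × 10^13 = 1.55 × 10^100

1.55 × 10^100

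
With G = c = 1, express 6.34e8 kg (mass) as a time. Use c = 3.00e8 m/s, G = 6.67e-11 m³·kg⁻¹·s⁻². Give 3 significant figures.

1.57e-27 s

Mass → time via G/c³.
6.34e8 kg × (G/c³) = 1.57e-27 s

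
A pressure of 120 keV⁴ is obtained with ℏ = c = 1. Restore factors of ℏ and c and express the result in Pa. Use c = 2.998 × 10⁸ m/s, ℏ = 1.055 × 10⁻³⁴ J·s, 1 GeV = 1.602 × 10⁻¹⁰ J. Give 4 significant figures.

Pressure is [E]/[L]³ = [E]⁴/(ℏc)³.
1 GeV⁴ → 1/(ℏc)³ × (1 GeV in J)⁴ = 2.082 × 10³⁷ Pa.
Convert the energy scale: 120 keV⁴ = 1.20 × 10⁻²² GeV⁴.
Result: 1.20 × 10⁻²² × 2.082 × 10³⁷ = 2.498 × 10¹⁵ Pa.

2.498 × 10¹⁵ Pa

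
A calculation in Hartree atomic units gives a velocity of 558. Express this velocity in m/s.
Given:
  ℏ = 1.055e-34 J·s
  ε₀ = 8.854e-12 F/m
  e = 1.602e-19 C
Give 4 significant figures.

One atomic unit of velocity: v_au = e²/(4πε₀ℏ) = 2.186e6 m/s.
558 × 2.186e6 m/s = 1.220e9 m/s

1.220e9 m/s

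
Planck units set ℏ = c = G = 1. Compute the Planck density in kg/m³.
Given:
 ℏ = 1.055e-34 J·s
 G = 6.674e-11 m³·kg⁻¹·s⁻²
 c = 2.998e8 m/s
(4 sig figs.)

5.154e96 kg/m³

The unique combination of the constants set to 1 with dimensions of density is ρ_P = c⁵/(ℏG²).
  = 2.422e42 / 4.699e-55
  = 5.154e96 kg/m³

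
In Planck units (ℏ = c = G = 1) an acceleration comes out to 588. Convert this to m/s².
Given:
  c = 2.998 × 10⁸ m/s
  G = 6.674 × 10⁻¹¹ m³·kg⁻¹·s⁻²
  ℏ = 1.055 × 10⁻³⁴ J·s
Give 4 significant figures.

One Planck acceleration: a_P = √(c⁷/(ℏG)) = 5.560 × 10⁵¹ m/s².
588 × 5.560 × 10⁵¹ m/s² = 3.269 × 10⁵⁴ m/s²

3.269 × 10⁵⁴ m/s²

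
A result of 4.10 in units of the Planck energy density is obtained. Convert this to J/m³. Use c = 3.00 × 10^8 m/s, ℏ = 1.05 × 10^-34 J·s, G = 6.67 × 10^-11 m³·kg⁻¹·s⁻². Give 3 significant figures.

One Planck energy density: u_P = c⁷/(ℏG²) = 4.68 × 10^113 J/m³.
4.10 × 4.68 × 10^113 J/m³ = 1.92 × 10^114 J/m³

1.92 × 10^114 J/m³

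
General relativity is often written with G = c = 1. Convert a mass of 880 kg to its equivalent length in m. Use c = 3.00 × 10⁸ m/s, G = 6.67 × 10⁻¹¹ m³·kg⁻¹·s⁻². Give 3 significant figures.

In G = c = 1 units mass has dimensions of length; the conversion factor is G/c².
880 kg × (G/c²) = 6.52 × 10⁻²⁵ m

6.52 × 10⁻²⁵ m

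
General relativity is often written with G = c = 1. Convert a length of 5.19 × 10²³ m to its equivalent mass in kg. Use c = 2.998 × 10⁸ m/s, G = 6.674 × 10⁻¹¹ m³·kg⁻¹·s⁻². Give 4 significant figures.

Length → mass via c²/G.
5.19 × 10²³ m × (c²/G) = 6.989 × 10⁵⁰ kg

6.989 × 10⁵⁰ kg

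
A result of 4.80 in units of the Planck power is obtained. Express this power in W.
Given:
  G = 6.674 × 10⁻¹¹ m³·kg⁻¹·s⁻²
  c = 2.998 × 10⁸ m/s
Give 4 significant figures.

1.742 × 10⁵³ W

One Planck power: P_P = c⁵/G = 3.629 × 10⁵² W.
4.80 × 3.629 × 10⁵² W = 1.742 × 10⁵³ W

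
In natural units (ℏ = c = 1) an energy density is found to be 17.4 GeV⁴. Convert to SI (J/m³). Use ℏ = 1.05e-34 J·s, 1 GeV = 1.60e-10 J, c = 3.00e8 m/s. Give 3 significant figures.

[E]/[L]³ = [E]⁴/(ℏc)³; restore (ℏc)⁻³.
1 GeV⁴ → 1/(ℏc)³ × (1 GeV in J)⁴ = 2.10e37 J/m³.
Result: 17.4 × 2.10e37 = 3.65e38 J/m³.

3.65e38 J/m³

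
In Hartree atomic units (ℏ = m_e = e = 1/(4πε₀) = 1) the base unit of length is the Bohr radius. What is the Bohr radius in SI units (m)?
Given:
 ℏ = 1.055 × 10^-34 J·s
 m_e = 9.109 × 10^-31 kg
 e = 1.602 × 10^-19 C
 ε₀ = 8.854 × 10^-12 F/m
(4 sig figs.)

a₀ = 4πε₀ℏ²/(m_e e²)
  = 1.238 × 10^-78 / 2.338 × 10^-68
  = 5.297 × 10^-11 m

5.297 × 10^-11 m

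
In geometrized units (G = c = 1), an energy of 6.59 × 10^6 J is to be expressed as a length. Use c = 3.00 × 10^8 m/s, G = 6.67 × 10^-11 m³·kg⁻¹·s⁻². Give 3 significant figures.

Energy → length via G/c⁴.
6.59 × 10^6 J × (G/c⁴) = 5.43 × 10^-38 m

5.43 × 10^-38 m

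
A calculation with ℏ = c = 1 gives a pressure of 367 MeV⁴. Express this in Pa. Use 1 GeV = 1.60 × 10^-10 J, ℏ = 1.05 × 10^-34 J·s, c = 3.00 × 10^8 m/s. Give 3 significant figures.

7.70 × 10^27 Pa

Pressure is [E]/[L]³ = [E]⁴/(ℏc)³.
1 GeV⁴ → 1/(ℏc)³ × (1 GeV in J)⁴ = 2.10 × 10^37 Pa.
Convert the energy scale: 367 MeV⁴ = 3.67 × 10^-10 GeV⁴.
Result: 3.67 × 10^-10 × 2.10 × 10^37 = 7.70 × 10^27 Pa.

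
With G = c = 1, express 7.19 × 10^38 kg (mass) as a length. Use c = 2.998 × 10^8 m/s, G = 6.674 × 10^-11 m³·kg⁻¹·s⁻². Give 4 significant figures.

In G = c = 1 units mass has dimensions of length; the conversion factor is G/c².
7.19 × 10^38 kg × (G/c²) = 5.339 × 10^11 m

5.339 × 10^11 m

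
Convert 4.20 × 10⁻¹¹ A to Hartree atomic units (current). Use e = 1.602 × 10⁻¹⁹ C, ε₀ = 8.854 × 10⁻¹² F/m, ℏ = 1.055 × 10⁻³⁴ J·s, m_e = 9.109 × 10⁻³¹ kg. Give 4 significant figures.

atomic unit of electric current: I_au = e E_h/ℏ = m_e e⁵/((4πε₀)²ℏ³) = 6.612 × 10⁻³ A.
4.20 × 10⁻¹¹ / 6.612 × 10⁻³ = 6.352 × 10⁻⁹

6.352 × 10⁻⁹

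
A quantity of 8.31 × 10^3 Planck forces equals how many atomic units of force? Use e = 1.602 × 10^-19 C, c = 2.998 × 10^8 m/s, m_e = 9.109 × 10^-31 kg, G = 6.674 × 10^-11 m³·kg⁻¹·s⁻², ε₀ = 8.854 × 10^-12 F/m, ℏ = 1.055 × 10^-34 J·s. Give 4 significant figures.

1.224 × 10^55

Planck force: F_P = c⁴/G = 1.210 × 10^44 N
atomic unit of force: F_au = E_h/a₀ = m_e²e⁶/((4πε₀)³ℏ⁴) = 8.220 × 10^-8 N
8.31 × 10^3 × 1.210 × 10^44 / 8.220 × 10^-8 = 1.224 × 10^55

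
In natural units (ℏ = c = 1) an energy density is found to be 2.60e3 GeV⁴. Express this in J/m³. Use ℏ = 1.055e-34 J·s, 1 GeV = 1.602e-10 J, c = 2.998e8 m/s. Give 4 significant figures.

5.412e40 J/m³

[E]/[L]³ = [E]⁴/(ℏc)³; restore (ℏc)⁻³.
1 GeV⁴ → 1/(ℏc)³ × (1 GeV in J)⁴ = 2.082e37 J/m³.
Result: 2.60e3 × 2.082e37 = 5.412e40 J/m³.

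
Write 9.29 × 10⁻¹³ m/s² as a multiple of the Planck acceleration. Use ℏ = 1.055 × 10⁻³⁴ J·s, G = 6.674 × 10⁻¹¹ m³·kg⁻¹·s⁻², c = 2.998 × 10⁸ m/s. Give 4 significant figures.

1.671 × 10⁻⁶⁴

Planck acceleration: a_P = √(c⁷/(ℏG)) = 5.560 × 10⁵¹ m/s².
9.29 × 10⁻¹³ / 5.560 × 10⁵¹ = 1.671 × 10⁻⁶⁴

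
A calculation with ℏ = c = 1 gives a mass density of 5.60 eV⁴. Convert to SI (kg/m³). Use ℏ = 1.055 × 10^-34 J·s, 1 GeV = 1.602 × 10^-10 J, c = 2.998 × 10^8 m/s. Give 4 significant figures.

1.297 × 10^-15 kg/m³

Mass density is [E]/(c²[L]³) = [E]⁴/(ℏ³c⁵).
1 GeV⁴ → 1/(ℏ³c⁵) × (1 GeV in J)⁴ = 2.316 × 10^20 kg/m³.
Convert the energy scale: 5.60 eV⁴ = 5.60 × 10^-36 GeV⁴.
Result: 5.60 × 10^-36 × 2.316 × 10^20 = 1.297 × 10^-15 kg/m³.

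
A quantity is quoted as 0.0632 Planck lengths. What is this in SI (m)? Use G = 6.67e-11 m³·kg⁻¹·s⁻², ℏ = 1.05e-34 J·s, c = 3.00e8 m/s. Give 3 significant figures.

1.02e-36 m

One Planck length: ℓ_P = √(ℏG/c³) = 1.61e-35 m.
0.0632 × 1.61e-35 m = 1.02e-36 m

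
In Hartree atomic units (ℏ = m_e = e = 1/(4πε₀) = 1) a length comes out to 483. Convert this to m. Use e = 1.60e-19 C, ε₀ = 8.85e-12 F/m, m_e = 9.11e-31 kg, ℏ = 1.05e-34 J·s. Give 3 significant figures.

One Bohr radius: a₀ = 4πε₀ℏ²/(m_e e²) = 5.26e-11 m.
483 × 5.26e-11 m = 2.54e-8 m

2.54e-8 m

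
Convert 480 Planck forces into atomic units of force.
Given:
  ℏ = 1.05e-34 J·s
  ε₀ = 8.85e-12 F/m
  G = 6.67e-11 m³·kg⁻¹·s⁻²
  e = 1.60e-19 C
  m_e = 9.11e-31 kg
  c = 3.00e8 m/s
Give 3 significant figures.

7.00e53

Planck force: F_P = c⁴/G = 1.21e44 N
atomic unit of force: F_au = E_h/a₀ = m_e²e⁶/((4πε₀)³ℏ⁴) = 8.33e-8 N
480 × 1.21e44 / 8.33e-8 = 7.00e53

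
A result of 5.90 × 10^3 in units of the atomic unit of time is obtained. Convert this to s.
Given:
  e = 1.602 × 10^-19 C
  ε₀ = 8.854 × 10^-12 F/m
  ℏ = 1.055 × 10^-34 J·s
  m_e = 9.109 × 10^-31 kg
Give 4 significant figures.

One atomic unit of time: τ_au = (4πε₀)²ℏ³/(m_e e⁴) = 2.423 × 10^-17 s.
5.90 × 10^3 × 2.423 × 10^-17 s = 1.430 × 10^-13 s

1.430 × 10^-13 s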